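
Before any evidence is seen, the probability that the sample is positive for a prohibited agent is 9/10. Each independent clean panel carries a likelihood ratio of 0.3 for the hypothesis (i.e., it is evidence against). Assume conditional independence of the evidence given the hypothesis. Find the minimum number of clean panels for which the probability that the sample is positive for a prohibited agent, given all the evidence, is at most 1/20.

Prior odds: 0.9 ÷ 0.1 = 9.
Likelihood ratio per clean panel = 0.3.
Target odds: 0.05 ÷ 0.95 = 1/19.
Require 0.3ⁿ ≤ 1/19 ÷ 9 = 1/171.
0.3⁴ = 0.0081 is still above 1/171 but 0.3⁵ = 243/100000 is at or below it, so n = 5.

5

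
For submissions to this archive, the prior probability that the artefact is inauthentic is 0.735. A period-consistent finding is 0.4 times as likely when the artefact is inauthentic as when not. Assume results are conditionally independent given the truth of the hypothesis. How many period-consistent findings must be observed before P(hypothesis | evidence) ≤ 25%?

Prior odds = 0.735/0.265 = 147/53.
Likelihood ratio per period-consistent finding = 0.4.
Target posterior odds = 0.25/0.75 = 1/3.
Need (147/53) × 0.4ⁿ ≤ 1/3, i.e. 0.4ⁿ ≤ 53/441.
0.4² = 0.16 is still above 53/441 but 0.4³ = 0.064 is at or below it, so n = 3.

3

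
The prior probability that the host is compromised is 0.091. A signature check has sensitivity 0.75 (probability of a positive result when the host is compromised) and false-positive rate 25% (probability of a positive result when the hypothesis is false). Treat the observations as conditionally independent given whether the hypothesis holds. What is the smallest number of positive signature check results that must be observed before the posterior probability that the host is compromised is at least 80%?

Prior odds: 0.091 ÷ 0.909 = 91/909.
Likelihood ratio of a positive result = 0.75/0.25 = 3.
Target odds: 0.8 ÷ 0.2 = 4.
Need (91/909) × 3ⁿ ≥ 4, i.e. 3ⁿ ≥ 3636/91.
3³ = 27 falls short of 3636/91 but 3⁴ = 81 reaches it, so n = 4.

4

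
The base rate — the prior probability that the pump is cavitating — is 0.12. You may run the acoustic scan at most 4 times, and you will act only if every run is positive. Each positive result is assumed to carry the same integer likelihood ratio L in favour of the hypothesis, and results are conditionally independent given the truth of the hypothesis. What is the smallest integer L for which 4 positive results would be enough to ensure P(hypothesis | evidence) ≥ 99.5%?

7

Prior odds = 0.12/0.88 = 3/22.
Target odds = 0.995/0.005 = 199.
Need L⁴ ≥ 199 ÷ (3/22) = 4378/3.
6⁴ = 1296 < 4378/3 ≤ 2401 = 7⁴, so L = 7.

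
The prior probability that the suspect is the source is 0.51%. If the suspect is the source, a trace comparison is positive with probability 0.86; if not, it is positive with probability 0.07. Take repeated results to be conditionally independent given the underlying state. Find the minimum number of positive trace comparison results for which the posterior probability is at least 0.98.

Prior odds: 0.0051 ÷ 0.9949 = 51/9949.
Likelihood ratio of a positive = 0.86/0.07 = 86/7.
Target odds: 0.98 ÷ 0.02 = 49.
Require (86/7)ⁿ ≥ 49 ÷ (51/9949) = 487501/51.
(86/7)³ = 636056/343 falls short of 487501/51 but (86/7)⁴ = 54700816/2401 reaches it, so n = 4.

4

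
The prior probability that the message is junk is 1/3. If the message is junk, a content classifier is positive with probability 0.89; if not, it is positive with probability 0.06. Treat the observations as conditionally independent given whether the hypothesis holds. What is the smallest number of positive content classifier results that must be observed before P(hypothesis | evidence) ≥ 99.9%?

Prior odds: (1/3) ÷ (2/3) = 0.5.
Likelihood ratio of a positive = 0.89/0.06 = 89/6.
Target odds: 0.999 ÷ 0.001 = 999.
Need 0.5 × (89/6)ⁿ ≥ 999, i.e. (89/6)ⁿ ≥ 1998.
(89/6)² = 7921/36 falls short of 1998 but (89/6)³ = 704969/216 reaches it, so n = 3.

3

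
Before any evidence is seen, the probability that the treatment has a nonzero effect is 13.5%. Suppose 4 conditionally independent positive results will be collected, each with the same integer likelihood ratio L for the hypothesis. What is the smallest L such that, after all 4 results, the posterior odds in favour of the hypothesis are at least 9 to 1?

Prior odds = 0.135/0.865 = 27/173.
Target odds = 9.
Need L⁴ ≥ 9 ÷ (27/173) = 173/3.
2⁴ = 16 < 173/3 ≤ 81 = 3⁴, so L = 3.

3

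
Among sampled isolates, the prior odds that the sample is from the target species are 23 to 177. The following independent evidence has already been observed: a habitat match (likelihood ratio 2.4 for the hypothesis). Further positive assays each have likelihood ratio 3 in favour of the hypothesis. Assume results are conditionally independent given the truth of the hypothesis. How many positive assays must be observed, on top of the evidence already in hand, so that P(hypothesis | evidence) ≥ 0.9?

Prior odds = 23/177.
Bayes factor of the evidence already in hand = 2.4.
Odds after that evidence = (23/177) × 2.4 = 92/295.
Target odds = 0.9/0.1 = 9.
Need 3ⁿ ≥ 9 ÷ (92/295) = 2655/92.
3³ = 27 falls short of 2655/92 but 3⁴ = 81 reaches it, so n = 4.

4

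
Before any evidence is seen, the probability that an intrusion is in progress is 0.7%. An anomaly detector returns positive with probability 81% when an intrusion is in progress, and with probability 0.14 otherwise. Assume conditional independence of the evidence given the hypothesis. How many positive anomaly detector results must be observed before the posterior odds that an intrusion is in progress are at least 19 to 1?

Prior odds = 0.007/0.993 = 7/993.
Likelihood ratio of a positive result = 0.81/0.14 = 81/14.
Target odds = 19.
Require (81/14)ⁿ ≥ 19 ÷ (7/993) = 18867/7.
(81/14)⁴ = 43046721/38416 falls short of 18867/7 but (81/14)⁵ ≈6483.13 reaches it, so n = 5.

5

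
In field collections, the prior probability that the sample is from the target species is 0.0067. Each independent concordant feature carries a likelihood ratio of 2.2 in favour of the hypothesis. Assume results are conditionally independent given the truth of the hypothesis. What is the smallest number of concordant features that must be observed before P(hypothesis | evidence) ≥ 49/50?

Prior odds = 0.0067/0.9933 = 67/9933.
Likelihood ratio per concordant feature = 2.2.
Target odds: 0.98 ÷ 0.02 = 49.
Need (67/9933) × 2.2ⁿ ≥ 49, i.e. 2.2ⁿ ≥ 486717/67.
2.2¹¹ ≈5843.18 falls short of 486717/67 but 2.2¹² ≈12855 reaches it, so n = 12.

12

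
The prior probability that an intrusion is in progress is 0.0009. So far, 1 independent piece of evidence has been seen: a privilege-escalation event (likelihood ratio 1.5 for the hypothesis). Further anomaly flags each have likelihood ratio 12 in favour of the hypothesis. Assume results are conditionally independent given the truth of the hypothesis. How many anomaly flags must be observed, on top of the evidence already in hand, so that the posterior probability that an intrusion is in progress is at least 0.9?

Prior odds = 0.0009/0.9991 = 9/9991.
Bayes factor of the evidence already in hand = 1.5.
Odds after that evidence = (9/9991) × 1.5 = 27/19982.
Target odds = 0.9/0.1 = 9.
Need 12ⁿ ≥ 9 ÷ (27/19982) = 19982/3.
12³ = 1728 falls short of 19982/3 but 12⁴ = 20736 reaches it, so n = 4.

4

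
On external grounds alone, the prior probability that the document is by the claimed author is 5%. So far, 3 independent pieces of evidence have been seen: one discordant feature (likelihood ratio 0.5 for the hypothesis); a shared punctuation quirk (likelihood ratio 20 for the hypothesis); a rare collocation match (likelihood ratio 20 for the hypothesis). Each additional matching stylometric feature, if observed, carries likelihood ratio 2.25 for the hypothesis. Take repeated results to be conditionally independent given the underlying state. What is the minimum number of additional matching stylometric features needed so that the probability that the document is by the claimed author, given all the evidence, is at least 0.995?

4

Prior odds = 0.05/0.95 = 1/19.
Combined Bayes factor of the evidence already in hand = 0.5 × 20 × 20 = 200.
Odds after that evidence = (1/19) × 200 = 200/19.
Target odds = 0.995/0.005 = 199.
Need 2.25ⁿ ≥ 199 ÷ (200/19) = 18.905.
2.25³ = 11.390625 falls short of 18.905 but 2.25⁴ = 25.62890625 reaches it, so n = 4.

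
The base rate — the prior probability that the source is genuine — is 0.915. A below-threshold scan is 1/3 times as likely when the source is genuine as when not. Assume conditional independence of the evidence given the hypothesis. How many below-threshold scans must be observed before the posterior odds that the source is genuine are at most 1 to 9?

5

Prior odds = 0.915/0.085 = 183/17.
Likelihood ratio per below-threshold scan = 1/3.
Target odds = 1/9.
Need (183/17) × (1/3)ⁿ ≤ 1/9, i.e. (1/3)ⁿ ≤ 17/1647.
(1/3)⁴ = 1/81 is still above 17/1647 but (1/3)⁵ = 1/243 is at or below it, so n = 5.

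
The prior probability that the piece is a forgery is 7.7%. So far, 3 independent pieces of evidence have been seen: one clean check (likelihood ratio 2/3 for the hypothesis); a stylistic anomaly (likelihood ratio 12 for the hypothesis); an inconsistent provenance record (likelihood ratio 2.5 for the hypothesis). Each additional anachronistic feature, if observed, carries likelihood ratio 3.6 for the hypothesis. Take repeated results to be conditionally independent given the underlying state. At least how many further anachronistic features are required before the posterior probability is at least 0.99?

Prior odds = 0.077/0.923 = 77/923.
Combined Bayes factor of the evidence already in hand = (2/3) × 12 × 2.5 = 20.
Odds after that evidence = (77/923) × 20 = 1540/923.
Target odds = 0.99/0.01 = 99.
Need 3.6ⁿ ≥ 99 ÷ (1540/923) = 8307/140.
3.6³ = 46.656 falls short of 8307/140 but 3.6⁴ = 167.9616 reaches it, so n = 4.

4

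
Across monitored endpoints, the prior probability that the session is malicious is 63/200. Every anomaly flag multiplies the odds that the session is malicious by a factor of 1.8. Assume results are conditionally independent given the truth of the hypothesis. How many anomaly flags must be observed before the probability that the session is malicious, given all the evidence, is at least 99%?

Prior odds = 0.315/0.685 = 63/137.
Likelihood ratio per anomaly flag = 1.8.
Target odds: 0.99 ÷ 0.01 = 99.
Require 1.8ⁿ ≥ 99 ÷ (63/137) = 1507/7.
1.8⁹ = 387420489/1953125 falls short of 1507/7 but 1.8¹⁰ ≈357.047 reaches it, so n = 10.

10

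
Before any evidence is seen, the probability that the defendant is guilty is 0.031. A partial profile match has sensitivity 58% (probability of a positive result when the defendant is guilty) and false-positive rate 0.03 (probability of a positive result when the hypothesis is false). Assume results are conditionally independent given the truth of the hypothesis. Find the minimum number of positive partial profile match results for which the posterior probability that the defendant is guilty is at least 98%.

Prior odds = 0.031/0.969 = 31/969.
Likelihood ratio of a positive result = 0.58/0.03 = 58/3.
Target posterior odds = 0.98/0.02 = 49.
Need (31/969) × (58/3)ⁿ ≥ 49, i.e. (58/3)ⁿ ≥ 47481/31.
(58/3)² = 3364/9 falls short of 47481/31 but (58/3)³ = 195112/27 reaches it, so n = 3.

3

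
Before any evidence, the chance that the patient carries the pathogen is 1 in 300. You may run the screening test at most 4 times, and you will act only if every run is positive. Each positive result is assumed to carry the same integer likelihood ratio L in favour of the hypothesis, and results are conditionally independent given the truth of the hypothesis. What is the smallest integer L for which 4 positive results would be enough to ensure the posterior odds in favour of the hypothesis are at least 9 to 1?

Prior odds = (1/300)/(299/300) = 1/299.
Target odds = 9.
Need L⁴ ≥ 9 ÷ (1/299) = 2691.
7⁴ = 2401 < 2691 ≤ 4096 = 8⁴, so L = 8.

8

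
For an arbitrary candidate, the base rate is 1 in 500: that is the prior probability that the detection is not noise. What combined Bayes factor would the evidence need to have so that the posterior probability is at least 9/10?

4491

Prior odds = 0.002/0.998 = 1/499.
Target odds = 0.9/0.1 = 9.
Required Bayes factor = 9 ÷ (1/499) = 4491.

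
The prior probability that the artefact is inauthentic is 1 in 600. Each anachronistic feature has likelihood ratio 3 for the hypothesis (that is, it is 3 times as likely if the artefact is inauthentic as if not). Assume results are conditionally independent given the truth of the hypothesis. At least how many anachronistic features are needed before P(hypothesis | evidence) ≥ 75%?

Prior odds = (1/600)/(599/600) = 1/599.
Likelihood ratio per anachronistic feature = 3.
Target odds: 0.75 ÷ 0.25 = 3.
Need (1/599) × 3ⁿ ≥ 3, i.e. 3ⁿ ≥ 1797.
3⁶ = 729 falls short of 1797 but 3⁷ = 2187 reaches it, so n = 7.

7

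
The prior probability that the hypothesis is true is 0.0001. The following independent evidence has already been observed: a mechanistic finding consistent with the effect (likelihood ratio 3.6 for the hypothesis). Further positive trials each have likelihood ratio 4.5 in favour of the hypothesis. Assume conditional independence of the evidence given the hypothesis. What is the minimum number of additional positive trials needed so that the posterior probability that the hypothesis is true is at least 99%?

9

Prior odds = 0.0001/0.9999 = 1/9999.
Bayes factor of the evidence already in hand = 3.6.
Odds after that evidence = (1/9999) × 3.6 = 2/5555.
Target odds = 0.99/0.01 = 99.
Need 4.5ⁿ ≥ 99 ÷ (2/5555) = 274972.5.
4.5⁸ = 43046721/256 falls short of 274972.5 but 4.5⁹ = 387420489/512 reaches it, so n = 9.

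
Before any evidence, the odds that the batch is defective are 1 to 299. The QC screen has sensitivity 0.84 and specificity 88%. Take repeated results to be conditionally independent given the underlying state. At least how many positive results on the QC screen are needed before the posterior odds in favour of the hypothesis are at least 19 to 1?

Prior odds = 1/299.
False-positive rate = 1 − 0.88 = 0.12; likelihood ratio of a positive = 0.84/0.12 = 7.
Target odds = 19.
Require 7ⁿ ≥ 19 ÷ (1/299) = 5681.
7⁴ = 2401 falls short of 5681 but 7⁵ = 16807 reaches it, so n = 5.

5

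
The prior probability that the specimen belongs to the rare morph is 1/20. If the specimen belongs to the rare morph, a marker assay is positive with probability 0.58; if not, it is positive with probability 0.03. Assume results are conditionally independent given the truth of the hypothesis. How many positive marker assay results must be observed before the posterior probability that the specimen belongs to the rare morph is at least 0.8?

2

Prior odds = 0.05/0.95 = 1/19.
Likelihood ratio of a positive = 0.58/0.03 = 58/3.
Target posterior odds = 0.8/0.2 = 4.
Need (1/19) × (58/3)ⁿ ≥ 4, i.e. (58/3)ⁿ ≥ 76.
(58/3)¹ = 58/3 falls short of 76 but (58/3)² = 3364/9 reaches it, so n = 2.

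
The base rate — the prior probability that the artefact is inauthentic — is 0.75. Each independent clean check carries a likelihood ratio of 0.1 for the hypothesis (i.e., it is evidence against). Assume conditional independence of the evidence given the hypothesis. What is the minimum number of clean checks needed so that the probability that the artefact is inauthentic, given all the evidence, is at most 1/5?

Prior odds = 0.75/0.25 = 3.
Likelihood ratio per clean check = 0.1.
Target posterior odds = 0.2/0.8 = 0.25.
Need 3 × 0.1ⁿ ≤ 0.25, i.e. 0.1ⁿ ≤ 1/12.
0.1¹ = 0.1 is still above 1/12 but 0.1² = 0.01 is at or below it, so n = 2.

2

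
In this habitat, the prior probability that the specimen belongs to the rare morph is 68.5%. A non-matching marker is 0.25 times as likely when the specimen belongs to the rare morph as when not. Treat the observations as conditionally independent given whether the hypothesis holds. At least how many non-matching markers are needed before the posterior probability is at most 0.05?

3

Prior odds = 0.685/0.315 = 137/63.
Likelihood ratio per non-matching marker = 0.25.
Target posterior odds = 0.05/0.95 = 1/19.
Need (137/63) × 0.25ⁿ ≤ 1/19, i.e. 0.25ⁿ ≤ 63/2603.
0.25² = 0.0625 is still above 63/2603 but 0.25³ = 0.015625 is at or below it, so n = 3.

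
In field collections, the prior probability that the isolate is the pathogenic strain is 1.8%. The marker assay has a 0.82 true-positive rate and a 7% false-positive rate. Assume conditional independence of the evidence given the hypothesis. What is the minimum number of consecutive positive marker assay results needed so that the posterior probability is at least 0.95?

Prior odds: 0.018 ÷ 0.982 = 9/491.
Likelihood ratio of a positive result = 0.82/0.07 = 82/7.
Target odds: 0.95 ÷ 0.05 = 19.
Need (9/491) × (82/7)ⁿ ≥ 19, i.e. (82/7)ⁿ ≥ 9329/9.
(82/7)² = 6724/49 falls short of 9329/9 but (82/7)³ = 551368/343 reaches it, so n = 3.

3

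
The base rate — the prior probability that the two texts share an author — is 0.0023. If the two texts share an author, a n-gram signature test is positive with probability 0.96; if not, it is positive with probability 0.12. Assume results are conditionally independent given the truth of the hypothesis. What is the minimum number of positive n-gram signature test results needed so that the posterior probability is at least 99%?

6

Prior odds = 0.0023/0.9977 = 23/9977.
Likelihood ratio of a positive = 0.96/0.12 = 8.
Target odds: 0.99 ÷ 0.01 = 99.
Require 8ⁿ ≥ 99 ÷ (23/9977) = 987723/23.
8⁵ = 32768 falls short of 987723/23 but 8⁶ = 262144 reaches it, so n = 6.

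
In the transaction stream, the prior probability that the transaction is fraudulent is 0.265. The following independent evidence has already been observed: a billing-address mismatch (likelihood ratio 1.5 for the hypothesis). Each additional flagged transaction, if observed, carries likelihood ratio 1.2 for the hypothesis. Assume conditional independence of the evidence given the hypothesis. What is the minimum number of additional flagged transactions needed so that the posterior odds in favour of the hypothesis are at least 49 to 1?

25

Prior odds = 0.265/0.735 = 53/147.
Bayes factor of the evidence already in hand = 1.5.
Odds after that evidence = (53/147) × 1.5 = 53/98.
Target odds = 49.
Need 1.2ⁿ ≥ 49 ÷ (53/98) = 4802/53.
1.2²⁴ ≈79.4968 falls short of 4802/53 but 1.2²⁵ ≈95.3962 reaches it, so n = 25.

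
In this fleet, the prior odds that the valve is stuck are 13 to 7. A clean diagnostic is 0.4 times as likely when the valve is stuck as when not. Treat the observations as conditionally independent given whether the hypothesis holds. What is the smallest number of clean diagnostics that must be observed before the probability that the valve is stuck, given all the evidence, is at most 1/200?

Prior odds = 13/7.
Likelihood ratio per clean diagnostic = 0.4.
Target posterior odds = 0.005/0.995 = 1/199.
Require 0.4ⁿ ≤ 1/199 ÷ (13/7) = 7/2587.
0.4⁶ = 64/15625 is still above 7/2587 but 0.4⁷ = 128/78125 is at or below it, so n = 7.

7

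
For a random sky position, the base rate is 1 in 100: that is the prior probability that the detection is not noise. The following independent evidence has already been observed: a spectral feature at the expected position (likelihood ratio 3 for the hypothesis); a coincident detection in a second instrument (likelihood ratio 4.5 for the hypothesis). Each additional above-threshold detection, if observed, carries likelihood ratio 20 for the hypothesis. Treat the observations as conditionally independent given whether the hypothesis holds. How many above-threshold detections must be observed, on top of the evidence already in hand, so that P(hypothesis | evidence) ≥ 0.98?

Prior odds = 0.01/0.99 = 1/99.
Combined Bayes factor of the evidence already in hand = 3 × 4.5 = 13.5.
Odds after that evidence = (1/99) × 13.5 = 3/22.
Target odds = 0.98/0.02 = 49.
Need 20ⁿ ≥ 49 ÷ (3/22) = 1078/3.
20¹ = 20 falls short of 1078/3 but 20² = 400 reaches it, so n = 2.

2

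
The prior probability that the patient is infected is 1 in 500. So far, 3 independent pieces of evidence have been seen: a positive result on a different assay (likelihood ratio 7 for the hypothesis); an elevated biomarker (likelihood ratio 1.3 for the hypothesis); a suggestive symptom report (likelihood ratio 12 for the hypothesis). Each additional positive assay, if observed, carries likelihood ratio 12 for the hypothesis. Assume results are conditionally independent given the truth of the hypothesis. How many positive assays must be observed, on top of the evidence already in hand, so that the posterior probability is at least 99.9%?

Prior odds = 0.002/0.998 = 1/499.
Combined Bayes factor of the evidence already in hand = 7 × 1.3 × 12 = 109.2.
Odds after that evidence = (1/499) × 109.2 = 546/2495.
Target odds = 0.999/0.001 = 999.
Need 12ⁿ ≥ 999 ÷ (546/2495) = 830835/182.
12³ = 1728 falls short of 830835/182 but 12⁴ = 20736 reaches it, so n = 4.

4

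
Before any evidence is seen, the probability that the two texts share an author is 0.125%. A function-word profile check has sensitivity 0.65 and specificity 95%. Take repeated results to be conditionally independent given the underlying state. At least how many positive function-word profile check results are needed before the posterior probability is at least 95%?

4

Prior odds: 0.00125 ÷ 0.99875 = 1/799.
False-positive rate = 1 − 0.95 = 0.05; likelihood ratio of a positive = 0.65/0.05 = 13.
Target odds: 0.95 ÷ 0.05 = 19.
Require 13ⁿ ≥ 19 ÷ (1/799) = 15181.
13³ = 2197 falls short of 15181 but 13⁴ = 28561 reaches it, so n = 4.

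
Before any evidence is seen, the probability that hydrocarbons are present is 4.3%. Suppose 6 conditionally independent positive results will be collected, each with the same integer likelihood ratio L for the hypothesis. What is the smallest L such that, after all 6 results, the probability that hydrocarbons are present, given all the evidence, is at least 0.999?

Prior odds = 0.043/0.957 = 43/957.
Target odds = 0.999/0.001 = 999.
Need L⁶ ≥ 999 ÷ (43/957) = 956043/43.
5⁶ = 15625 < 956043/43 ≤ 46656 = 6⁶, so L = 6.

6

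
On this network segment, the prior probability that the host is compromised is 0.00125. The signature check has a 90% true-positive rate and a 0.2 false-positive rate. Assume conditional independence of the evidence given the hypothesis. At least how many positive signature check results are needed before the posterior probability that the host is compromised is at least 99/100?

Prior odds: 0.00125 ÷ 0.99875 = 1/799.
Likelihood ratio of a positive result = 0.9/0.2 = 4.5.
Target odds: 0.99 ÷ 0.01 = 99.
Need (1/799) × 4.5ⁿ ≥ 99, i.e. 4.5ⁿ ≥ 79101.
4.5⁷ = 4782969/128 falls short of 79101 but 4.5⁸ = 43046721/256 reaches it, so n = 8.

8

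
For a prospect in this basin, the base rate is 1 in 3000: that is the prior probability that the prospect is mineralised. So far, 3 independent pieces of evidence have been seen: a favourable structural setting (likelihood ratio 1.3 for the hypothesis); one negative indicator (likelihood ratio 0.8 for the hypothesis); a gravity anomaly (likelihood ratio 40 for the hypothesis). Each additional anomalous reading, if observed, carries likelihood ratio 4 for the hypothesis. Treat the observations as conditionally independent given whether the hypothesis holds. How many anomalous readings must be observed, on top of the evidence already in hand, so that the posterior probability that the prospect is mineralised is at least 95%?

6

Prior odds = (1/3000)/(2999/3000) = 1/2999.
Combined Bayes factor of the evidence already in hand = 1.3 × 0.8 × 40 = 41.6.
Odds after that evidence = (1/2999) × 41.6 = 208/14995.
Target odds = 0.95/0.05 = 19.
Need 4ⁿ ≥ 19 ÷ (208/14995) = 284905/208.
4⁵ = 1024 falls short of 284905/208 but 4⁶ = 4096 reaches it, so n = 6.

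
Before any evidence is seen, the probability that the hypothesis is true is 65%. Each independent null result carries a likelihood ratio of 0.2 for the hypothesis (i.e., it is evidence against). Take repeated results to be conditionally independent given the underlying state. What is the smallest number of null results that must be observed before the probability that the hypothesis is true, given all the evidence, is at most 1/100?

4

Prior odds = 0.65/0.35 = 13/7.
Likelihood ratio per null result = 0.2.
Target odds: 0.01 ÷ 0.99 = 1/99.
Need (13/7) × 0.2ⁿ ≤ 1/99, i.e. 0.2ⁿ ≤ 7/1287.
0.2³ = 0.008 is still above 7/1287 but 0.2⁴ = 0.0016 is at or below it, so n = 4.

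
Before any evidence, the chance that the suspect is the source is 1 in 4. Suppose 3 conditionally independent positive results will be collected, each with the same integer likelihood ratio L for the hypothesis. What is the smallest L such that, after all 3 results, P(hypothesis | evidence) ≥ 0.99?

7

Prior odds = 0.25/0.75 = 1/3.
Target odds = 0.99/0.01 = 99.
Need L³ ≥ 99 ÷ (1/3) = 297.
6³ = 216 < 297 ≤ 343 = 7³, so L = 7.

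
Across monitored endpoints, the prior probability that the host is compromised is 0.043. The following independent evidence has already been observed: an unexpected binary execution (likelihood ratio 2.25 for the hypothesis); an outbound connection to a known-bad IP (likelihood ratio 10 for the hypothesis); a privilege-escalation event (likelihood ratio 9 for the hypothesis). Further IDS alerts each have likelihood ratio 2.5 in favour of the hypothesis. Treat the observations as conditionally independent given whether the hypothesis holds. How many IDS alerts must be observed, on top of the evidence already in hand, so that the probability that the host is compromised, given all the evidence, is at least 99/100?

3

Prior odds = 0.043/0.957 = 43/957.
Combined Bayes factor of the evidence already in hand = 2.25 × 10 × 9 = 202.5.
Odds after that evidence = (43/957) × 202.5 = 5805/638.
Target odds = 0.99/0.01 = 99.
Need 2.5ⁿ ≥ 99 ÷ (5805/638) = 7018/645.
2.5² = 6.25 falls short of 7018/645 but 2.5³ = 15.625 reaches it, so n = 3.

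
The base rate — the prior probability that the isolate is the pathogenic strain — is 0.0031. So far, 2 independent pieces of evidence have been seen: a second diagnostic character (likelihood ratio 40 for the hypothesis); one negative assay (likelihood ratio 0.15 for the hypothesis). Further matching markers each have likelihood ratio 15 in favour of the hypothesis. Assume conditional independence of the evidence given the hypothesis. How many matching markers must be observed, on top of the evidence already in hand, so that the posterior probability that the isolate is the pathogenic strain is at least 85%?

3

Prior odds = 0.0031/0.9969 = 31/9969.
Combined Bayes factor of the evidence already in hand = 40 × 0.15 = 6.
Odds after that evidence = (31/9969) × 6 = 62/3323.
Target odds = 0.85/0.15 = 17/3.
Need 15ⁿ ≥ 17/3 ÷ (62/3323) = 56491/186.
15² = 225 falls short of 56491/186 but 15³ = 3375 reaches it, so n = 3.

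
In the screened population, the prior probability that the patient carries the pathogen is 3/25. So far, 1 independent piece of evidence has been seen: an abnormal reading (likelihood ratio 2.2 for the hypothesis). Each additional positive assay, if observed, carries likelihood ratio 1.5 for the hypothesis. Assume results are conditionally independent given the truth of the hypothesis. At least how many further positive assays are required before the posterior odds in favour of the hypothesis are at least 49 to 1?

13

Prior odds = 0.12/0.88 = 3/22.
Bayes factor of the evidence already in hand = 2.2.
Odds after that evidence = (3/22) × 2.2 = 0.3.
Target odds = 49.
Need 1.5ⁿ ≥ 49 ÷ 0.3 = 490/3.
1.5¹² = 531441/4096 falls short of 490/3 but 1.5¹³ = 1594323/8192 reaches it, so n = 13.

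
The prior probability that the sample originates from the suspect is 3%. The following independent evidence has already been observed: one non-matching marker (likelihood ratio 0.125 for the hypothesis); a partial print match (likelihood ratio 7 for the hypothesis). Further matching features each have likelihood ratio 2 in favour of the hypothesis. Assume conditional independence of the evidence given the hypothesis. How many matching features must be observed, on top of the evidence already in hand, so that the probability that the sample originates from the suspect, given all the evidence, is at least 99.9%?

Prior odds = 0.03/0.97 = 3/97.
Combined Bayes factor of the evidence already in hand = 0.125 × 7 = 0.875.
Odds after that evidence = (3/97) × 0.875 = 21/776.
Target odds = 0.999/0.001 = 999.
Need 2ⁿ ≥ 999 ÷ (21/776) = 258408/7.
2¹⁵ = 32768 falls short of 258408/7 but 2¹⁶ = 65536 reaches it, so n = 16.

16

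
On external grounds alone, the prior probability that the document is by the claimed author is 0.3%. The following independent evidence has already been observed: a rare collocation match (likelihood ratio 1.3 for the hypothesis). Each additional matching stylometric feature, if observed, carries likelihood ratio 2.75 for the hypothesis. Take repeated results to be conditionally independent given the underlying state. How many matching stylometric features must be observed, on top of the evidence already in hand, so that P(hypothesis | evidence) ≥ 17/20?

Prior odds = 0.003/0.997 = 3/997.
Bayes factor of the evidence already in hand = 1.3.
Odds after that evidence = (3/997) × 1.3 = 39/9970.
Target odds = 0.85/0.15 = 17/3.
Need 2.75ⁿ ≥ 17/3 ÷ (39/9970) = 169490/117.
2.75⁷ = 19487171/16384 falls short of 169490/117 but 2.75⁸ = 214358881/65536 reaches it, so n = 8.

8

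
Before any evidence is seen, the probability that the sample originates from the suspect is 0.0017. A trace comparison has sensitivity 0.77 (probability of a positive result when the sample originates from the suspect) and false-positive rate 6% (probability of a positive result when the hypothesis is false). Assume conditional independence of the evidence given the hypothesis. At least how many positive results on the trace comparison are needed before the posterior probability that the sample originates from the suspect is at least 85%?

Prior odds: 0.0017 ÷ 0.9983 = 17/9983.
Likelihood ratio of a positive result = 0.77/0.06 = 77/6.
Target odds: 0.85 ÷ 0.15 = 17/3.
Require (77/6)ⁿ ≥ 17/3 ÷ (17/9983) = 9983/3.
(77/6)³ = 456533/216 falls short of 9983/3 but (77/6)⁴ = 35153041/1296 reaches it, so n = 4.

4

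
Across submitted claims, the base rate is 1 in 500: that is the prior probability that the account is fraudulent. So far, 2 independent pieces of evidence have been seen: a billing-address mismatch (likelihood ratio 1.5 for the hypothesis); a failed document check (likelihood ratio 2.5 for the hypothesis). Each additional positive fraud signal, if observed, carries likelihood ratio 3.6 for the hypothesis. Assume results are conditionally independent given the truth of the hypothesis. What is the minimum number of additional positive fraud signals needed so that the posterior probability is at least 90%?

6

Prior odds = 0.002/0.998 = 1/499.
Combined Bayes factor of the evidence already in hand = 1.5 × 2.5 = 3.75.
Odds after that evidence = (1/499) × 3.75 = 15/1996.
Target odds = 0.9/0.1 = 9.
Need 3.6ⁿ ≥ 9 ÷ (15/1996) = 1197.6.
3.6⁵ = 604.66176 falls short of 1197.6 but 3.6⁶ = 34012224/15625 reaches it, so n = 6.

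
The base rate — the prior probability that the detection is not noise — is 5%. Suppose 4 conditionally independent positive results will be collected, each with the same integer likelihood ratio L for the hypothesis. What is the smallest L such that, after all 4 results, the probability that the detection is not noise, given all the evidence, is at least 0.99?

Prior odds = 0.05/0.95 = 1/19.
Target odds = 0.99/0.01 = 99.
Need L⁴ ≥ 99 ÷ (1/19) = 1881.
6⁴ = 1296 < 1881 ≤ 2401 = 7⁴, so L = 7.

7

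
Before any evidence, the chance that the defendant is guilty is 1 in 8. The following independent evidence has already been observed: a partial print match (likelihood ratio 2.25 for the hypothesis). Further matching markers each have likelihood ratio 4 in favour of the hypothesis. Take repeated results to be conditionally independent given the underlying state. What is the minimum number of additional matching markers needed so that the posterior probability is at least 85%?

Prior odds = 0.125/0.875 = 1/7.
Bayes factor of the evidence already in hand = 2.25.
Odds after that evidence = (1/7) × 2.25 = 9/28.
Target odds = 0.85/0.15 = 17/3.
Need 4ⁿ ≥ 17/3 ÷ (9/28) = 476/27.
4² = 16 falls short of 476/27 but 4³ = 64 reaches it, so n = 3.

3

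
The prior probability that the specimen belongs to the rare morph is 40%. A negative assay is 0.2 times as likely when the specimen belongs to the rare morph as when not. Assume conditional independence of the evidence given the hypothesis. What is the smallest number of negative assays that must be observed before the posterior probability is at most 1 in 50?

3

Prior odds: 0.4 ÷ 0.6 = 2/3.
Likelihood ratio per negative assay = 0.2.
Target posterior odds = 0.02/0.98 = 1/49.
Need (2/3) × 0.2ⁿ ≤ 1/49, i.e. 0.2ⁿ ≤ 3/98.
0.2² = 0.04 is still above 3/98 but 0.2³ = 0.008 is at or below it, so n = 3.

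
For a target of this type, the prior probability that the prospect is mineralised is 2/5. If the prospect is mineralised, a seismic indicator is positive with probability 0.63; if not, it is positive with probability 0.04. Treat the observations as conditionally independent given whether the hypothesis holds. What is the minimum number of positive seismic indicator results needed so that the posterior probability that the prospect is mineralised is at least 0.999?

Prior odds: 0.4 ÷ 0.6 = 2/3.
Likelihood ratio of a positive = 0.63/0.04 = 15.75.
Target posterior odds = 0.999/0.001 = 999.
Need (2/3) × 15.75ⁿ ≥ 999, i.e. 15.75ⁿ ≥ 1498.5.
15.75² = 248.0625 falls short of 1498.5 but 15.75³ = 3906.984375 reaches it, so n = 3.

3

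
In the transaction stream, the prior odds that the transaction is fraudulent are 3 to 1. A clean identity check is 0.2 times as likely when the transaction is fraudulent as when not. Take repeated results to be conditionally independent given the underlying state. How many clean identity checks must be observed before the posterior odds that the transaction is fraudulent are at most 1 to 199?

Prior odds = 3.
Likelihood ratio per clean identity check = 0.2.
Target odds = 1/199.
Require 0.2ⁿ ≤ 1/199 ÷ 3 = 1/597.
0.2³ = 0.008 is still above 1/597 but 0.2⁴ = 0.0016 is at or below it, so n = 4.

4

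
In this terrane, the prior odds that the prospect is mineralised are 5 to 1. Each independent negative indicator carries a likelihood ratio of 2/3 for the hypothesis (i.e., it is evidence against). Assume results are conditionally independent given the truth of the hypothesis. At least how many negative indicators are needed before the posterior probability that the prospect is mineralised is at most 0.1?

Prior odds = 5.
Likelihood ratio per negative indicator = 2/3.
Target odds: 0.1 ÷ 0.9 = 1/9.
Require (2/3)ⁿ ≤ 1/9 ÷ 5 = 1/45.
(2/3)⁹ = 512/19683 is still above 1/45 but (2/3)¹⁰ = 1024/59049 is at or below it, so n = 10.

10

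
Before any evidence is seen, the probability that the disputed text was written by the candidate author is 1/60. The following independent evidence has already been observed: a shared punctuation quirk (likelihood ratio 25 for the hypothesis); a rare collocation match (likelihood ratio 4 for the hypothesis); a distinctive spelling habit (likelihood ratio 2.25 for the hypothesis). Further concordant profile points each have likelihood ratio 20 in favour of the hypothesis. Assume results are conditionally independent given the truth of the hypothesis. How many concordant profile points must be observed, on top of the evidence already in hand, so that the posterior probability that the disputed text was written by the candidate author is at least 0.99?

Prior odds = (1/60)/(59/60) = 1/59.
Combined Bayes factor of the evidence already in hand = 25 × 4 × 2.25 = 225.
Odds after that evidence = (1/59) × 225 = 225/59.
Target odds = 0.99/0.01 = 99.
Need 20ⁿ ≥ 99 ÷ (225/59) = 25.96.
20¹ = 20 falls short of 25.96 but 20² = 400 reaches it, so n = 2.

2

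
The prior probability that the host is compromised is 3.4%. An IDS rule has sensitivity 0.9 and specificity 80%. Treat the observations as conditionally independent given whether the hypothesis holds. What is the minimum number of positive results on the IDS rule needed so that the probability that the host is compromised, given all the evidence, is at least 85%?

Prior odds = 0.034/0.966 = 17/483.
False-positive rate = 1 − 0.8 = 0.2; likelihood ratio of a positive = 0.9/0.2 = 4.5.
Target posterior odds = 0.85/0.15 = 17/3.
Require 4.5ⁿ ≥ 17/3 ÷ (17/483) = 161.
4.5³ = 91.125 falls short of 161 but 4.5⁴ = 410.0625 reaches it, so n = 4.

4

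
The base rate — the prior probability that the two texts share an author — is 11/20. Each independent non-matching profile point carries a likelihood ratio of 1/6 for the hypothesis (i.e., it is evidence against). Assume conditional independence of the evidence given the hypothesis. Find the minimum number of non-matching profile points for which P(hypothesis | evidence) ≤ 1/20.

Prior odds = 0.55/0.45 = 11/9.
Likelihood ratio per non-matching profile point = 1/6.
Target posterior odds = 0.05/0.95 = 1/19.
Require (1/6)ⁿ ≤ 1/19 ÷ (11/9) = 9/209.
(1/6)¹ = 1/6 is still above 9/209 but (1/6)² = 1/36 is at or below it, so n = 2.

2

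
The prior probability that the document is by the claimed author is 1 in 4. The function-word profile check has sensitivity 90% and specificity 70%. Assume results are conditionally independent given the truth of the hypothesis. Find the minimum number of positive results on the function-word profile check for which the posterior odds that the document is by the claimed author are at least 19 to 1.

Prior odds = 0.25/0.75 = 1/3.
False-positive rate = 1 − 0.7 = 0.3; likelihood ratio of a positive = 0.9/0.3 = 3.
Target odds = 19.
Need (1/3) × 3ⁿ ≥ 19, i.e. 3ⁿ ≥ 57.
3³ = 27 falls short of 57 but 3⁴ = 81 reaches it, so n = 4.

4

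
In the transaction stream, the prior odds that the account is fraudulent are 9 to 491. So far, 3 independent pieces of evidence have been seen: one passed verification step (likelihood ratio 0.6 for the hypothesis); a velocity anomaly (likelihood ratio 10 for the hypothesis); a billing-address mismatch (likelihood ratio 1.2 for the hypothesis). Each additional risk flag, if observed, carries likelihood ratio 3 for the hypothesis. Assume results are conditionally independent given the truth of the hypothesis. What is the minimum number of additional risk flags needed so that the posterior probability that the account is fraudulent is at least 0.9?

4

Prior odds = 9/491.
Combined Bayes factor of the evidence already in hand = 0.6 × 10 × 1.2 = 7.2.
Odds after that evidence = (9/491) × 7.2 = 324/2455.
Target odds = 0.9/0.1 = 9.
Need 3ⁿ ≥ 9 ÷ (324/2455) = 2455/36.
3³ = 27 falls short of 2455/36 but 3⁴ = 81 reaches it, so n = 4.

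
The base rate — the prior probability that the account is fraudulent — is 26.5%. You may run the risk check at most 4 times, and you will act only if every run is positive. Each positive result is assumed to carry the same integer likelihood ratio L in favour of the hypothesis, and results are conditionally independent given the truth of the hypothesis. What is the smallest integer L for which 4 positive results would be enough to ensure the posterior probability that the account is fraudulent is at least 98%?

Prior odds = 0.265/0.735 = 53/147.
Target odds = 0.98/0.02 = 49.
Need L⁴ ≥ 49 ÷ (53/147) = 7203/53.
3⁴ = 81 < 7203/53 ≤ 256 = 4⁴, so L = 4.

4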